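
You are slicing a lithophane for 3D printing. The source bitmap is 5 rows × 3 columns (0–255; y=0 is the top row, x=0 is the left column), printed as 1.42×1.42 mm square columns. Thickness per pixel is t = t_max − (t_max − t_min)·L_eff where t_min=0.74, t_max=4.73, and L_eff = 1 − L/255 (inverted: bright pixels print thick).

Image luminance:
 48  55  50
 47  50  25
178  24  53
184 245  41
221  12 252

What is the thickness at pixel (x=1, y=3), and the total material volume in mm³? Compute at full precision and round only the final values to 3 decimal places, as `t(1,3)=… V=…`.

t(1,3)=4.574 V=69.235

span = t_max - t_min = 4.73 - 0.74 = 3.990
L(1,3) = 245, L_eff = 1 - 245/255 = 0.039216 (inverted)
t(1,3) = 4.73 - 3.990·0.039216 = 4.574
Σt over all 5·3 pixels = 58371/1700 ≈ 34.3358824
V = pitch²·Σt = 1.42²·58371/1700 = 69.235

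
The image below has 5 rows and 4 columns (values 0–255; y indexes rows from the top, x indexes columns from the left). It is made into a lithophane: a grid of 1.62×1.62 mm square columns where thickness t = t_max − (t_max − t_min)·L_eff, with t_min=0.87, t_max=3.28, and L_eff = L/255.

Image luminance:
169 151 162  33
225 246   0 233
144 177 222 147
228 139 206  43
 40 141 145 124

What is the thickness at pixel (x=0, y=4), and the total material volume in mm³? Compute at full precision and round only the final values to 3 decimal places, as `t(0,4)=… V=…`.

t(0,4)=2.902 V=98.371

span = t_max - t_min = 3.28 - 0.87 = 2.410
L(0,4) = 40, L_eff = 40/255 = 0.156863
t(0,4) = 3.28 - 2.410·0.156863 = 2.902
Σt over all 5·4 pixels = 2249/60 ≈ 37.4833333
V = pitch²·Σt = 1.62²·2249/60 = 98.371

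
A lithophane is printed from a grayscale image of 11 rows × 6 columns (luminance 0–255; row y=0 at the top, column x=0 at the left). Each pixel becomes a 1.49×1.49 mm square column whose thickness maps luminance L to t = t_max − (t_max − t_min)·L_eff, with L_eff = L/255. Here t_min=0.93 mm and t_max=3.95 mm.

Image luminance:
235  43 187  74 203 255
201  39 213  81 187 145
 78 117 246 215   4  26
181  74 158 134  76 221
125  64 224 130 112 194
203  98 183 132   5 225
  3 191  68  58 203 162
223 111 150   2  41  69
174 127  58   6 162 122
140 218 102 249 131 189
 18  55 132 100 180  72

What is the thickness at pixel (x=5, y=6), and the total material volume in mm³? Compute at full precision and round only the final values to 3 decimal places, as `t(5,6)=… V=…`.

t(5,6)=2.031 V=352.556

span = t_max - t_min = 3.95 - 0.93 = 3.020
L(5,6) = 162, L_eff = 162/255 = 0.635294
t(5,6) = 3.95 - 3.020·0.635294 = 2.031
Σt over all 11·6 pixels = 674907/4250 ≈ 158.8016471
V = pitch²·Σt = 1.49²·674907/4250 = 352.556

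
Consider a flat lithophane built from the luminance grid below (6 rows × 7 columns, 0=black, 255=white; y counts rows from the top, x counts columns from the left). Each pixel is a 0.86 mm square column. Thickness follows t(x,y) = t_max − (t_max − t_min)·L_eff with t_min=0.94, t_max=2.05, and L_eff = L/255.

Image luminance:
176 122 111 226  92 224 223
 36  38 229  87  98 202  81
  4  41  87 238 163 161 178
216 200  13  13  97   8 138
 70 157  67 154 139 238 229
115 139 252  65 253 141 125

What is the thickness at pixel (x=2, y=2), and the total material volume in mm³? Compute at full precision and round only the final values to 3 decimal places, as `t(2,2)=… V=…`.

span = t_max - t_min = 2.05 - 0.94 = 1.110
L(2,2) = 87, L_eff = 87/255 = 0.341176
t(2,2) = 2.05 - 1.110·0.341176 = 1.671
Σt over all 6·7 pixels = 130737/2125 ≈ 61.5232941
V = pitch²·Σt = 0.86²·130737/2125 = 45.503

t(2,2)=1.671 V=45.503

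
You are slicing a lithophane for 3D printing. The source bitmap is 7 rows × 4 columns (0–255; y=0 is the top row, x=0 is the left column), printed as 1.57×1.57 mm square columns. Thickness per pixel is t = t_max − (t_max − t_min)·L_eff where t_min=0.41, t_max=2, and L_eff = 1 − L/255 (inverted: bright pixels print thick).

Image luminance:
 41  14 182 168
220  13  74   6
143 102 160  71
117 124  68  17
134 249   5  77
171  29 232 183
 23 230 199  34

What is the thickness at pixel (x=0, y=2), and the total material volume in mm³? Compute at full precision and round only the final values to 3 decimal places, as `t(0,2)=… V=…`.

span = t_max - t_min = 2 - 0.41 = 1.590
L(0,2) = 143, L_eff = 1 - 143/255 = 0.439216 (inverted)
t(0,2) = 2 - 1.590·0.439216 = 1.302
Σt over all 7·4 pixels = 130569/4250 ≈ 30.7221176
V = pitch²·Σt = 1.57²·130569/4250 = 75.727

t(0,2)=1.302 V=75.727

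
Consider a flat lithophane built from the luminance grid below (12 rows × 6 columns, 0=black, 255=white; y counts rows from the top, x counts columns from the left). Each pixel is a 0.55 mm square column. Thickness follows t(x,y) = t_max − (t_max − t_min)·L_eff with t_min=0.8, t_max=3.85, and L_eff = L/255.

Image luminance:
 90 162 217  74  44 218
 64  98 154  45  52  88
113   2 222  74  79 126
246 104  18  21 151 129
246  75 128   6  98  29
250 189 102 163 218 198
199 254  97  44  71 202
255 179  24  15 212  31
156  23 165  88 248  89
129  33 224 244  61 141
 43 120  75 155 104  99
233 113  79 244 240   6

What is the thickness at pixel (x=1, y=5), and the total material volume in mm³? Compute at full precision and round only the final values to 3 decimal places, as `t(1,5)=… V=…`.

span = t_max - t_min = 3.85 - 0.8 = 3.050
L(1,5) = 189, L_eff = 189/255 = 0.741176
t(1,5) = 3.85 - 3.050·0.741176 = 1.589
Σt over all 12·6 pixels = 72121/425 ≈ 169.6964706
V = pitch²·Σt = 0.55²·72121/425 = 51.333

t(1,5)=1.589 V=51.333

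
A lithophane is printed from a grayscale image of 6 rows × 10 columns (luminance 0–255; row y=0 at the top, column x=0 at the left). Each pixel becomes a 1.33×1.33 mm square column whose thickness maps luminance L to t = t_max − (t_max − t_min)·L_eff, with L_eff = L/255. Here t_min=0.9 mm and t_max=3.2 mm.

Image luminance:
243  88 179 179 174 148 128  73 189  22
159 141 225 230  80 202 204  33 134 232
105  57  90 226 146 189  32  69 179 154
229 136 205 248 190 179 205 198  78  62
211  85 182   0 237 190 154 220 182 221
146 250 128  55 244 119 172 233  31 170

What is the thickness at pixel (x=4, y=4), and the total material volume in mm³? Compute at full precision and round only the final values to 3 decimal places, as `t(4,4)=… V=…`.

span = t_max - t_min = 3.2 - 0.9 = 2.300
L(4,4) = 237, L_eff = 237/255 = 0.929412
t(4,4) = 3.2 - 2.300·0.929412 = 1.062
Σt over all 6·10 pixels = 9213/85 ≈ 108.3882353
V = pitch²·Σt = 1.33²·9213/85 = 191.728

t(4,4)=1.062 V=191.728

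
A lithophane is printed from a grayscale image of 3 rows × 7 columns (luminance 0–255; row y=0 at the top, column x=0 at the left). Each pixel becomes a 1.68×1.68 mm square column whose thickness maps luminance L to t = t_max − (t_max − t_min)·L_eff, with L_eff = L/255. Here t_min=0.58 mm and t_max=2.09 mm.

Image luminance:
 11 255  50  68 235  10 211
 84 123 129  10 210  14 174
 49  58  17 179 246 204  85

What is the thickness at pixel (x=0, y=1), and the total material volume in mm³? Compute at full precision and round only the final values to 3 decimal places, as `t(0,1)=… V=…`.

span = t_max - t_min = 2.09 - 0.58 = 1.510
L(0,1) = 84, L_eff = 84/255 = 0.329412
t(0,1) = 2.09 - 1.510·0.329412 = 1.593
Σt over all 3·7 pixels = 753473/25500 ≈ 29.5479608
V = pitch²·Σt = 1.68²·753473/25500 = 83.396

t(0,1)=1.593 V=83.396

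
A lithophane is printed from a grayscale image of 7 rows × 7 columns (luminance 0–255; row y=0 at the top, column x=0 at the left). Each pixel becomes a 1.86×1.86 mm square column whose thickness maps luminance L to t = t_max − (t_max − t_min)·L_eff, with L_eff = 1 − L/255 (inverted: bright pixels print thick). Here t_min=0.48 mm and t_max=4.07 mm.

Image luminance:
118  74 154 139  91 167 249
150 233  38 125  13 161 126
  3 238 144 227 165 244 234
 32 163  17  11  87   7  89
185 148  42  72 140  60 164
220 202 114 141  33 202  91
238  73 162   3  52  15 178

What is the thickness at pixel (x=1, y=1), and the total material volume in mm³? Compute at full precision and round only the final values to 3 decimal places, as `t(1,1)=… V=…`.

t(1,1)=3.760 V=375.260

span = t_max - t_min = 4.07 - 0.48 = 3.590
L(1,1) = 233, L_eff = 1 - 233/255 = 0.086275 (inverted)
t(1,1) = 4.07 - 3.590·0.086275 = 3.760
Σt over all 7·7 pixels = 1382983/12750 ≈ 108.4692549
V = pitch²·Σt = 1.86²·1382983/12750 = 375.260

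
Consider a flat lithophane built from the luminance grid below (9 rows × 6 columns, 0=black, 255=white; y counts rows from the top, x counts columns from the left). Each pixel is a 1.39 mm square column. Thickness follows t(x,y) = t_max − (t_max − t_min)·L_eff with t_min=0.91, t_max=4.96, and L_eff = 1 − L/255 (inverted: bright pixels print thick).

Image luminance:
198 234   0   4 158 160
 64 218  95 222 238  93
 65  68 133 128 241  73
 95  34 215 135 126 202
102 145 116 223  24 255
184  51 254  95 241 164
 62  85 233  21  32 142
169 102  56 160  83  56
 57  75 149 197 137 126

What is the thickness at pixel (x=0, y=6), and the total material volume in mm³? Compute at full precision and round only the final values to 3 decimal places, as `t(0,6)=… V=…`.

t(0,6)=1.895 V=309.594

span = t_max - t_min = 4.96 - 0.91 = 4.050
L(0,6) = 62, L_eff = 1 - 62/255 = 0.756863 (inverted)
t(0,6) = 4.96 - 4.050·0.756863 = 1.895
Σt over all 9·6 pixels = 272403/1700 ≈ 160.2370588
V = pitch²·Σt = 1.39²·272403/1700 = 309.594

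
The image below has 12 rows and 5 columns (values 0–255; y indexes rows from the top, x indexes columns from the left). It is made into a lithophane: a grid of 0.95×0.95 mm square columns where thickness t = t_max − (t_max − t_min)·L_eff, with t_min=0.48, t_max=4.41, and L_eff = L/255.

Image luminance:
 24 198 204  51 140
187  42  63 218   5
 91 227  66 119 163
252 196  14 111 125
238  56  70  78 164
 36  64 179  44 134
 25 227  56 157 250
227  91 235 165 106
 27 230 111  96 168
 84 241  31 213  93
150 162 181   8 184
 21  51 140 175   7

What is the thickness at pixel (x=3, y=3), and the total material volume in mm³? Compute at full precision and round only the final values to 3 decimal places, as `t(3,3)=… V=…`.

span = t_max - t_min = 4.41 - 0.48 = 3.930
L(3,3) = 111, L_eff = 111/255 = 0.435294
t(3,3) = 4.41 - 3.930·0.435294 = 2.699
Σt over all 12·5 pixels = 1270399/8500 ≈ 149.4587059
V = pitch²·Σt = 0.95²·1270399/8500 = 134.886

t(3,3)=2.699 V=134.886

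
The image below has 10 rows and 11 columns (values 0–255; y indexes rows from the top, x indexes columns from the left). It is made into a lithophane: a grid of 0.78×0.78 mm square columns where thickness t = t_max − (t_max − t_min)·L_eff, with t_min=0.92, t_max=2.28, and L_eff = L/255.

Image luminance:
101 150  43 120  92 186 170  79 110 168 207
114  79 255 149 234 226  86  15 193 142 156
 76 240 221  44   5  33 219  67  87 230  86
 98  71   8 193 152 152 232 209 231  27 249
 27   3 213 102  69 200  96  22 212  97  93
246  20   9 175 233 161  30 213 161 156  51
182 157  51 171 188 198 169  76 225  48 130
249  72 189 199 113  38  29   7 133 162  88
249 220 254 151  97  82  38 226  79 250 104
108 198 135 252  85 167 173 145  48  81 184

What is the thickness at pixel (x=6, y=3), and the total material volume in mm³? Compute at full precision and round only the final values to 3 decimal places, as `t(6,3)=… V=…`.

span = t_max - t_min = 2.28 - 0.92 = 1.360
L(6,3) = 232, L_eff = 232/255 = 0.909804
t(6,3) = 2.28 - 1.360·0.909804 = 1.043
Σt over all 10·11 pixels = 64462/375 ≈ 171.8986667
V = pitch²·Σt = 0.78²·64462/375 = 104.583

t(6,3)=1.043 V=104.583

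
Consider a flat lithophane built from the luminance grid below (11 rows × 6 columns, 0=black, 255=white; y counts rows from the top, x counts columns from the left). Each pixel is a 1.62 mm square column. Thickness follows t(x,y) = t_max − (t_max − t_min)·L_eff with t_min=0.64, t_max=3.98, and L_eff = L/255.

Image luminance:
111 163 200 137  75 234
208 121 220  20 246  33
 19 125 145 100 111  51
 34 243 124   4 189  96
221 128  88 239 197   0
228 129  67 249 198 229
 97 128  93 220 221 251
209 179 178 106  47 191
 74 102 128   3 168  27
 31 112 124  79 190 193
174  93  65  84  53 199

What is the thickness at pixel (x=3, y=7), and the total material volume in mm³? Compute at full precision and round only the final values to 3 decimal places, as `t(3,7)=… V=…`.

t(3,7)=2.592 V=386.847

span = t_max - t_min = 3.98 - 0.64 = 3.340
L(3,7) = 106, L_eff = 106/255 = 0.415686
t(3,7) = 3.98 - 3.340·0.415686 = 2.592
Σt over all 11·6 pixels = 1879403/12750 ≈ 147.4041569
V = pitch²·Σt = 1.62²·1879403/12750 = 386.847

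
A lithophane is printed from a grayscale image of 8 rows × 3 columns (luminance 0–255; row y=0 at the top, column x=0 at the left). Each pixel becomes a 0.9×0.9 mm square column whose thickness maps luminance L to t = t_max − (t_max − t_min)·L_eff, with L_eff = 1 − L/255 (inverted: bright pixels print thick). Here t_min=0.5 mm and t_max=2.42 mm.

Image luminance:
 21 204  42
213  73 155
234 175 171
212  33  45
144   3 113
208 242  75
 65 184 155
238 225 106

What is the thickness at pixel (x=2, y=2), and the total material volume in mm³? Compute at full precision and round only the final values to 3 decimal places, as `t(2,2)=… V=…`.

span = t_max - t_min = 2.42 - 0.5 = 1.920
L(2,2) = 171, L_eff = 1 - 171/255 = 0.329412 (inverted)
t(2,2) = 2.42 - 1.920·0.329412 = 1.788
Σt over all 8·3 pixels = 78876/2125 ≈ 37.1181176
V = pitch²·Σt = 0.9²·78876/2125 = 30.066

t(2,2)=1.788 V=30.066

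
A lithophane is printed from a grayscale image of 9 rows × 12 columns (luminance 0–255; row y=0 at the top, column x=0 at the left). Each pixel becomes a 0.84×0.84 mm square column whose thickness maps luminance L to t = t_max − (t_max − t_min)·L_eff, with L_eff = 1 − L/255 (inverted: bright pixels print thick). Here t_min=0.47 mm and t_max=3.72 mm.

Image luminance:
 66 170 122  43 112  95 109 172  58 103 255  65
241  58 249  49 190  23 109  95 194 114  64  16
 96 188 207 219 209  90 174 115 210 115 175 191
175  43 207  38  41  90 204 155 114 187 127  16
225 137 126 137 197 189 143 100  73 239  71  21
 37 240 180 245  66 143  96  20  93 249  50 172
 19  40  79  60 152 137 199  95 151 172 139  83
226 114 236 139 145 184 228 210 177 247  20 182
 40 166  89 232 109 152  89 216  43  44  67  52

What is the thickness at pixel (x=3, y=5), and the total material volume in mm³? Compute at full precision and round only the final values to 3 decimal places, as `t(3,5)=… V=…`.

t(3,5)=3.593 V=162.976

span = t_max - t_min = 3.72 - 0.47 = 3.250
L(3,5) = 245, L_eff = 1 - 245/255 = 0.039216 (inverted)
t(3,5) = 3.72 - 3.250·0.039216 = 3.593
Σt over all 9·12 pixels = 294494/1275 ≈ 230.9756863
V = pitch²·Σt = 0.84²·294494/1275 = 162.976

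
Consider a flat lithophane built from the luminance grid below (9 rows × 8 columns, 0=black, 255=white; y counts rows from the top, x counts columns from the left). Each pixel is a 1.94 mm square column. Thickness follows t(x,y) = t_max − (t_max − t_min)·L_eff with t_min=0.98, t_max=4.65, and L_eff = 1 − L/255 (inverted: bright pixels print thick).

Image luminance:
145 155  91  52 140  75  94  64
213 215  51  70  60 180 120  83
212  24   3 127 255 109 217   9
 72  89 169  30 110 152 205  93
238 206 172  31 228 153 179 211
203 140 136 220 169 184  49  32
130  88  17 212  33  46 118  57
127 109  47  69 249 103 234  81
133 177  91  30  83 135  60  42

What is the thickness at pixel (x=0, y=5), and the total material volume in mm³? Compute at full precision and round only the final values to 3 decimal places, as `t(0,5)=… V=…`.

span = t_max - t_min = 4.65 - 0.98 = 3.670
L(0,5) = 203, L_eff = 1 - 203/255 = 0.203922 (inverted)
t(0,5) = 4.65 - 3.670·0.203922 = 3.902
Σt over all 9·8 pixels = 832397/4250 ≈ 195.8581176
V = pitch²·Σt = 1.94²·832397/4250 = 737.132

t(0,5)=3.902 V=737.132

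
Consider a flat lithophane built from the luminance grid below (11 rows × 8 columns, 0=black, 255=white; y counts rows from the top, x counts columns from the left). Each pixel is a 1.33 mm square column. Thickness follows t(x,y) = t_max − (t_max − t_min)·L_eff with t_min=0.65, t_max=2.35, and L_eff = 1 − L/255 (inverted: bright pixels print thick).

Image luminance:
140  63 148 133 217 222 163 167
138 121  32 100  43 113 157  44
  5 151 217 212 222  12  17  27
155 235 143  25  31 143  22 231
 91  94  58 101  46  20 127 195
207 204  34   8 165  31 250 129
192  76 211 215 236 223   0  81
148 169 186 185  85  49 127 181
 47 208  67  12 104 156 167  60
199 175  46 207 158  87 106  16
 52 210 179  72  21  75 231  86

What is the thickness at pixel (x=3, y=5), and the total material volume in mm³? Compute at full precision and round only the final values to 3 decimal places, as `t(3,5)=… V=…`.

span = t_max - t_min = 2.35 - 0.65 = 1.700
L(3,5) = 8, L_eff = 1 - 8/255 = 0.968627 (inverted)
t(3,5) = 2.35 - 1.700·0.968627 = 0.703
Σt over all 11·8 pixels = 9647/75 ≈ 128.6266667
V = pitch²·Σt = 1.33²·9647/75 = 227.528

t(3,5)=0.703 V=227.528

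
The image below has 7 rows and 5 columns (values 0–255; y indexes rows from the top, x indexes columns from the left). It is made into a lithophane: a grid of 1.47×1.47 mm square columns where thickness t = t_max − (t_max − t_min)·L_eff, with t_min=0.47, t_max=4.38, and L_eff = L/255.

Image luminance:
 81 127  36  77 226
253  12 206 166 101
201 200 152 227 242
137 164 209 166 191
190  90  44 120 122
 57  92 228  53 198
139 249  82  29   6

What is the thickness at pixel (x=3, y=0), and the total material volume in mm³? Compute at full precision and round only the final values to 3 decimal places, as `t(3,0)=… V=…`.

span = t_max - t_min = 4.38 - 0.47 = 3.910
L(3,0) = 77, L_eff = 77/255 = 0.301961
t(3,0) = 4.38 - 3.910·0.301961 = 3.199
Σt over all 7·5 pixels = 117871/1500 ≈ 78.5806667
V = pitch²·Σt = 1.47²·117871/1500 = 169.805

t(3,0)=3.199 V=169.805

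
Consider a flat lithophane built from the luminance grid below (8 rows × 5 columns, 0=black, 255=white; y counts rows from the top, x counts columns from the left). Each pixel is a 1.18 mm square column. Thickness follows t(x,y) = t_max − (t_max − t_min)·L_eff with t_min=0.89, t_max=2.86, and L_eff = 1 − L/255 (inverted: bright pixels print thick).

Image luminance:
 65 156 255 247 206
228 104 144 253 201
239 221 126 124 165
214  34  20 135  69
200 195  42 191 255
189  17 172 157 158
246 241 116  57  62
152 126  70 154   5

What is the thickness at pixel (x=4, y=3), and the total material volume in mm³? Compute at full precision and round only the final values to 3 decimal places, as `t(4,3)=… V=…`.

span = t_max - t_min = 2.86 - 0.89 = 1.970
L(4,3) = 69, L_eff = 1 - 69/255 = 0.729412 (inverted)
t(4,3) = 2.86 - 1.970·0.729412 = 1.423
Σt over all 8·5 pixels = 2091967/25500 ≈ 82.0379216
V = pitch²·Σt = 1.18²·2091967/25500 = 114.230

t(4,3)=1.423 V=114.230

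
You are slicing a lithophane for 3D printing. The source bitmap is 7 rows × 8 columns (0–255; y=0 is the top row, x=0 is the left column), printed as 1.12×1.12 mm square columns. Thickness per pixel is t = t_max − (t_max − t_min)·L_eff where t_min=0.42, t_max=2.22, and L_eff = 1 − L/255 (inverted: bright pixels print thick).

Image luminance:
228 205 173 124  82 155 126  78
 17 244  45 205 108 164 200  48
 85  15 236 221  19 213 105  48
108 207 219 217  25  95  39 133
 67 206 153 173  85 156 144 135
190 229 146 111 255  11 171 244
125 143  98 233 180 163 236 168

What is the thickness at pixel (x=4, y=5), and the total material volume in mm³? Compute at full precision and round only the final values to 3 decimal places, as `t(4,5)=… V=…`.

span = t_max - t_min = 2.22 - 0.42 = 1.800
L(4,5) = 255, L_eff = 1 - 255/255 = 0.000000 (inverted)
t(4,5) = 2.22 - 1.800·0.000000 = 2.220
Σt over all 7·8 pixels = 34023/425 ≈ 80.0541176
V = pitch²·Σt = 1.12²·34023/425 = 100.420

t(4,5)=2.220 V=100.420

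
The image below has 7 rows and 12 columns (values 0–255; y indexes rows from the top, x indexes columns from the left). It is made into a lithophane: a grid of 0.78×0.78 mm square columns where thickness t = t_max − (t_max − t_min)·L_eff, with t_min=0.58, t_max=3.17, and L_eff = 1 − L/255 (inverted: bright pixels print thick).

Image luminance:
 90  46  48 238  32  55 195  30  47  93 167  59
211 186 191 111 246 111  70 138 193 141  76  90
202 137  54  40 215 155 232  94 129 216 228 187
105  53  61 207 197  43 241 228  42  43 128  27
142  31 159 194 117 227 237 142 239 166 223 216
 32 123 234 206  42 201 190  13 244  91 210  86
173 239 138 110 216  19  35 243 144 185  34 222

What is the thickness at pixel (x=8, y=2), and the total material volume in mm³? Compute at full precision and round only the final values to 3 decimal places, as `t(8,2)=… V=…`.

t(8,2)=1.890 V=101.638

span = t_max - t_min = 3.17 - 0.58 = 2.590
L(8,2) = 129, L_eff = 1 - 129/255 = 0.494118 (inverted)
t(8,2) = 3.17 - 2.590·0.494118 = 1.890
Σt over all 7·12 pixels = 4259969/25500 ≈ 167.0576078
V = pitch²·Σt = 0.78²·4259969/25500 = 101.638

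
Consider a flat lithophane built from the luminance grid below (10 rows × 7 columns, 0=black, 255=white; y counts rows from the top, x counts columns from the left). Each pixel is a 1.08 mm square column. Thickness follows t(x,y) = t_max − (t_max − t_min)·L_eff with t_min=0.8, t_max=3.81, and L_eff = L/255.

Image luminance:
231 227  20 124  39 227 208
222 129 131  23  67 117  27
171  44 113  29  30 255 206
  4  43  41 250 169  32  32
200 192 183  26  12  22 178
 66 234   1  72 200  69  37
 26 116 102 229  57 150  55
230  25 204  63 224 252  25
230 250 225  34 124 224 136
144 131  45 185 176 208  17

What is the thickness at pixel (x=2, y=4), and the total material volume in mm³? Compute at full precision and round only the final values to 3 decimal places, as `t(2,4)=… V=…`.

t(2,4)=1.650 V=192.811

span = t_max - t_min = 3.81 - 0.8 = 3.010
L(2,4) = 183, L_eff = 183/255 = 0.717647
t(2,4) = 3.81 - 3.010·0.717647 = 1.650
Σt over all 10·7 pixels = 210763/1275 ≈ 165.3043137
V = pitch²·Σt = 1.08²·210763/1275 = 192.811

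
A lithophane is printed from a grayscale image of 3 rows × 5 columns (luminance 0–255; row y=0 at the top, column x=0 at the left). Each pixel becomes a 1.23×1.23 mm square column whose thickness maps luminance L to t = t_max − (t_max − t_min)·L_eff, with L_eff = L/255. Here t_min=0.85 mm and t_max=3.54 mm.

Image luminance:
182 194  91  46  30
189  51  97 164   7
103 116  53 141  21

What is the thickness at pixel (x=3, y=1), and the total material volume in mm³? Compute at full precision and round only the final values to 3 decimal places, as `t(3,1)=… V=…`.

span = t_max - t_min = 3.54 - 0.85 = 2.690
L(3,1) = 164, L_eff = 164/255 = 0.643137
t(3,1) = 3.54 - 2.690·0.643137 = 1.810
Σt over all 3·5 pixels = 63639/1700 ≈ 37.4347059
V = pitch²·Σt = 1.23²·63639/1700 = 56.635

t(3,1)=1.810 V=56.635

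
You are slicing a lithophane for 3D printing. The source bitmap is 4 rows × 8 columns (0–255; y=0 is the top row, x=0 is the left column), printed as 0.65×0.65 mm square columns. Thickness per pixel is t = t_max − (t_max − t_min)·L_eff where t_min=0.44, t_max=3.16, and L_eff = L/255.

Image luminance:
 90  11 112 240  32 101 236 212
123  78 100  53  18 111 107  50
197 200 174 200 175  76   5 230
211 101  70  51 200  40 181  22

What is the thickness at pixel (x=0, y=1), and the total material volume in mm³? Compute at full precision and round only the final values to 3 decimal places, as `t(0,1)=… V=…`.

t(0,1)=1.848 V=25.566

span = t_max - t_min = 3.16 - 0.44 = 2.720
L(0,1) = 123, L_eff = 123/255 = 0.482353
t(0,1) = 3.16 - 2.720·0.482353 = 1.848
Σt over all 4·8 pixels = 60.512
V = pitch²·Σt = 0.65²·60.512 = 25.566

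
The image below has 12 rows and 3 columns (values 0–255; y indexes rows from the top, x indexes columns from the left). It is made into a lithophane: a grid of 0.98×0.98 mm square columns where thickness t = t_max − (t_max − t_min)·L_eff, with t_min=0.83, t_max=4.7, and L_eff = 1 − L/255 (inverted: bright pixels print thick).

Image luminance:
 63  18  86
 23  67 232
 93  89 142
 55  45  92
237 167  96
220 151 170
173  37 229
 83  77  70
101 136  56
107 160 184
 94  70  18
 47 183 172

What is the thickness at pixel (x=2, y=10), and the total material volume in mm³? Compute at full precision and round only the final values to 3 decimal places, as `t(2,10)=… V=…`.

span = t_max - t_min = 4.7 - 0.83 = 3.870
L(2,10) = 18, L_eff = 1 - 18/255 = 0.929412 (inverted)
t(2,10) = 4.7 - 3.870·0.929412 = 1.103
Σt over all 12·3 pixels = 775527/8500 ≈ 91.2384706
V = pitch²·Σt = 0.98²·775527/8500 = 87.625

t(2,10)=1.103 V=87.625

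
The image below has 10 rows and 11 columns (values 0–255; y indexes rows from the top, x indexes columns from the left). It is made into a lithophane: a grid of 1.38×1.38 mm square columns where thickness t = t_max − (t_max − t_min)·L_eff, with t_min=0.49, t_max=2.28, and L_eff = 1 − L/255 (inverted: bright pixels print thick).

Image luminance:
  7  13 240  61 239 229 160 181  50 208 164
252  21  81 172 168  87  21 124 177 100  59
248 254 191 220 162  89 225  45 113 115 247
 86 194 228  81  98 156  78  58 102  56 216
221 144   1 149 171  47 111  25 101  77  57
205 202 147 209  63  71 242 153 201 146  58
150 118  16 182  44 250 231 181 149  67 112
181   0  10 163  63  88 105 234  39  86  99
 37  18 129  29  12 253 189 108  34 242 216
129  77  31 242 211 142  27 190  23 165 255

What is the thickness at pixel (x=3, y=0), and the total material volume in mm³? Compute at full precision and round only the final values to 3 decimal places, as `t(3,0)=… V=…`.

t(3,0)=0.918 V=292.528

span = t_max - t_min = 2.28 - 0.49 = 1.790
L(3,0) = 61, L_eff = 1 - 61/255 = 0.760784 (inverted)
t(3,0) = 2.28 - 1.790·0.760784 = 0.918
Σt over all 10·11 pixels = 1958483/12750 ≈ 153.6065098
V = pitch²·Σt = 1.38²·1958483/12750 = 292.528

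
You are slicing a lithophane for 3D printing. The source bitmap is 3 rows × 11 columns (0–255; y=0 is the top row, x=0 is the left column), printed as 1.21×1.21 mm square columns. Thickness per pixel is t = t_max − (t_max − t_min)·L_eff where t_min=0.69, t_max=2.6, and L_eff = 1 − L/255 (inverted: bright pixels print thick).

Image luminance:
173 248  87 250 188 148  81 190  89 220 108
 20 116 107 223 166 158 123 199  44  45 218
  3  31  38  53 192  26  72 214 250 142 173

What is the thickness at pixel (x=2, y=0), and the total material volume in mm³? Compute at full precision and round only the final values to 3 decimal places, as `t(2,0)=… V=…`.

t(2,0)=1.342 V=81.535

span = t_max - t_min = 2.6 - 0.69 = 1.910
L(2,0) = 87, L_eff = 1 - 87/255 = 0.658824 (inverted)
t(2,0) = 2.6 - 1.910·0.658824 = 1.342
Σt over all 3·11 pixels = 23668/425 ≈ 55.6894118
V = pitch²·Σt = 1.21²·23668/425 = 81.535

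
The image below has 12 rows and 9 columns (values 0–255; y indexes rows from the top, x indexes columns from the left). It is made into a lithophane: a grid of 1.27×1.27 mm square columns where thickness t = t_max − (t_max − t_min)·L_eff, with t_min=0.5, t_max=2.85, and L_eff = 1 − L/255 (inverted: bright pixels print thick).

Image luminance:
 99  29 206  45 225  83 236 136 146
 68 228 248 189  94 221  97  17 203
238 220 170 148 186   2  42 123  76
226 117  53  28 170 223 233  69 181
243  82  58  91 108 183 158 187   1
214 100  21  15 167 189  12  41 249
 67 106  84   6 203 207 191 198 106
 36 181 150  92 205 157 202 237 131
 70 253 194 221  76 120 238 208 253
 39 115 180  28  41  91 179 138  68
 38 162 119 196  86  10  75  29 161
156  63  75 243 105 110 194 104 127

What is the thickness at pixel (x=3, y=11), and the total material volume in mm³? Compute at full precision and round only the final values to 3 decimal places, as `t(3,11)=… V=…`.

span = t_max - t_min = 2.85 - 0.5 = 2.350
L(3,11) = 243, L_eff = 1 - 243/255 = 0.047059 (inverted)
t(3,11) = 2.85 - 2.350·0.047059 = 2.739
Σt over all 12·9 pixels = 474173/2550 ≈ 185.9501961
V = pitch²·Σt = 1.27²·474173/2550 = 299.919

t(3,11)=2.739 V=299.919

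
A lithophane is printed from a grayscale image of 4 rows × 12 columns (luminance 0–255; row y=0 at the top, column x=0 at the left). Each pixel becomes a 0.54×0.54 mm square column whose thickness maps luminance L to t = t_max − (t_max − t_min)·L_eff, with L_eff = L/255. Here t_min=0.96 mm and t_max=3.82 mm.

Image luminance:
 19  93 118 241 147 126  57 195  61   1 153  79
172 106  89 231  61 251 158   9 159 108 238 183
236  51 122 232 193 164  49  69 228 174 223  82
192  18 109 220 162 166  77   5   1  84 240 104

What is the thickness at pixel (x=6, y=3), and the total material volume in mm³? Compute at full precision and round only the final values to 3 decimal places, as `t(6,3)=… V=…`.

t(6,3)=2.956 V=33.008

span = t_max - t_min = 3.82 - 0.96 = 2.860
L(6,3) = 77, L_eff = 77/255 = 0.301961
t(6,3) = 3.82 - 2.860·0.301961 = 2.956
Σt over all 4·12 pixels = 42448/375 ≈ 113.1946667
V = pitch²·Σt = 0.54²·42448/375 = 33.008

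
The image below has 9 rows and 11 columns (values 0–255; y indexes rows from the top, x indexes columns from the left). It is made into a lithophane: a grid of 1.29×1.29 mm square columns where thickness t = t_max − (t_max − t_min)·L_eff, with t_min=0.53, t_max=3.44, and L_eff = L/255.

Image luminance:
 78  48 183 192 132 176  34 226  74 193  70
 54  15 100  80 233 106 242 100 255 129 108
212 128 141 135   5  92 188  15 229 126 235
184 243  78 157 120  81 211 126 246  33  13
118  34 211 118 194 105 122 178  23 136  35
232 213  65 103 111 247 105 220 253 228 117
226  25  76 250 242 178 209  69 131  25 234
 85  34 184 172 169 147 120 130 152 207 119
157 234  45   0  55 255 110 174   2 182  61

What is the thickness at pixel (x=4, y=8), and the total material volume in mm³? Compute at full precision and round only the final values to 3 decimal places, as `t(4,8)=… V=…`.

span = t_max - t_min = 3.44 - 0.53 = 2.910
L(4,8) = 55, L_eff = 55/255 = 0.215686
t(4,8) = 3.44 - 2.910·0.215686 = 2.812
Σt over all 9·11 pixels = 1589819/8500 ≈ 187.0375294
V = pitch²·Σt = 1.29²·1589819/8500 = 311.249

t(4,8)=2.812 V=311.249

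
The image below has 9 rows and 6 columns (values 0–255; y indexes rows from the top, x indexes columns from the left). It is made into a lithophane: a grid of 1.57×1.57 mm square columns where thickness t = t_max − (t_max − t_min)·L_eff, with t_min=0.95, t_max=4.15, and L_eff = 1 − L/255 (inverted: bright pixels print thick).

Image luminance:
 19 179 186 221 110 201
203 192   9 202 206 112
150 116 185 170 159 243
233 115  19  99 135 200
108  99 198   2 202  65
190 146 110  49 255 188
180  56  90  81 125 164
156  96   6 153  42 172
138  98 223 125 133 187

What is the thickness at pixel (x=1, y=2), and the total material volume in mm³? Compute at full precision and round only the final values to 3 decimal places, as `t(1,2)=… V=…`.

t(1,2)=2.406 V=358.471

span = t_max - t_min = 4.15 - 0.95 = 3.200
L(1,2) = 116, L_eff = 1 - 116/255 = 0.545098 (inverted)
t(1,2) = 4.15 - 3.200·0.545098 = 2.406
Σt over all 9·6 pixels = 370847/2550 ≈ 145.4301961
V = pitch²·Σt = 1.57²·370847/2550 = 358.471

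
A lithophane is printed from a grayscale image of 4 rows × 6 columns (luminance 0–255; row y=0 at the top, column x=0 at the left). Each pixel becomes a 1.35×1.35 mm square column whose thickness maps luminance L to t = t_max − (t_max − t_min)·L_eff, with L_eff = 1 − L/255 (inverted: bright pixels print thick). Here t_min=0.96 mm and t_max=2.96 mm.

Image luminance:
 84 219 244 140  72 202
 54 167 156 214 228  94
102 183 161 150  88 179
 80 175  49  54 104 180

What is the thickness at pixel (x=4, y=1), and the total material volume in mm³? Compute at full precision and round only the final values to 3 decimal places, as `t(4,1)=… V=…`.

t(4,1)=2.748 V=90.290

span = t_max - t_min = 2.96 - 0.96 = 2.000
L(4,1) = 228, L_eff = 1 - 228/255 = 0.105882 (inverted)
t(4,1) = 2.96 - 2.000·0.105882 = 2.748
Σt over all 4·6 pixels = 63166/1275 ≈ 49.5419608
V = pitch²·Σt = 1.35²·63166/1275 = 90.290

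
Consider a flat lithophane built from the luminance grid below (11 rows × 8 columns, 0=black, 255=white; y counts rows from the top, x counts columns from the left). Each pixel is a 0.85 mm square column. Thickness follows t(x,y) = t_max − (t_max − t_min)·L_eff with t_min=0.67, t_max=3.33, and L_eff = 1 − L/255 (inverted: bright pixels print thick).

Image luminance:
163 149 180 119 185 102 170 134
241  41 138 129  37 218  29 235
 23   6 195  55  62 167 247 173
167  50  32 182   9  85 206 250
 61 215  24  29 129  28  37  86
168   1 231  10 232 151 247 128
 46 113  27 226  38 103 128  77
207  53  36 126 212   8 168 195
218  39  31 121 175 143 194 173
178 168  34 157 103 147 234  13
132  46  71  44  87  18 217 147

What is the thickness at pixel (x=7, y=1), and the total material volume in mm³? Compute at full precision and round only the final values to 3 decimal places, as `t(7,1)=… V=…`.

t(7,1)=3.121 V=122.555

span = t_max - t_min = 3.33 - 0.67 = 2.660
L(7,1) = 235, L_eff = 1 - 235/255 = 0.078431 (inverted)
t(7,1) = 3.33 - 2.660·0.078431 = 3.121
Σt over all 11·8 pixels = 2162737/12750 ≈ 169.6264314
V = pitch²·Σt = 0.85²·2162737/12750 = 122.555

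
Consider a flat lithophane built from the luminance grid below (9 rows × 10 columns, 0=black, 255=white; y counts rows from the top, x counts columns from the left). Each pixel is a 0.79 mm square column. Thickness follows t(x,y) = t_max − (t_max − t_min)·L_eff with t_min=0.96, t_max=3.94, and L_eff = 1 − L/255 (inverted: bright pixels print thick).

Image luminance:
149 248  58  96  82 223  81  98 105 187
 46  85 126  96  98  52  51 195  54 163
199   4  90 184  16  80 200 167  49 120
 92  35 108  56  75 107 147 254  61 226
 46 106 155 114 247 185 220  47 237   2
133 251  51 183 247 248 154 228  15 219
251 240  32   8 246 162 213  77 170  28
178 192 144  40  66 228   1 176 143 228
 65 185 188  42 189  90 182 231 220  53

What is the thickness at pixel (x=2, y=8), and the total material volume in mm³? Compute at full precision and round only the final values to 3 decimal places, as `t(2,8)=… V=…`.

t(2,8)=3.157 V=140.852

span = t_max - t_min = 3.94 - 0.96 = 2.980
L(2,8) = 188, L_eff = 1 - 188/255 = 0.262745 (inverted)
t(2,8) = 3.94 - 2.980·0.262745 = 3.157
Σt over all 9·10 pixels = 959177/4250 ≈ 225.6887059
V = pitch²·Σt = 0.79²·959177/4250 = 140.852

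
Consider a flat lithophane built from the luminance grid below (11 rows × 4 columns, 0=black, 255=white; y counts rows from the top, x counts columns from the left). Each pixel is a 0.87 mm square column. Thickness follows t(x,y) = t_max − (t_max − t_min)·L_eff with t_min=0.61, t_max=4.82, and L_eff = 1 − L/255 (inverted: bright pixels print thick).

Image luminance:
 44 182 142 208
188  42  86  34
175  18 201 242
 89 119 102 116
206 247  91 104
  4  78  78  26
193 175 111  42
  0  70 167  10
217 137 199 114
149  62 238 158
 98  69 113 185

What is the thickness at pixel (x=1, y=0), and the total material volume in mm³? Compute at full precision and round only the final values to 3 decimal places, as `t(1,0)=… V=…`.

span = t_max - t_min = 4.82 - 0.61 = 4.210
L(1,0) = 182, L_eff = 1 - 182/255 = 0.286275 (inverted)
t(1,0) = 4.82 - 4.210·0.286275 = 3.615
Σt over all 11·4 pixels = 2927929/25500 ≈ 114.8207451
V = pitch²·Σt = 0.87²·2927929/25500 = 86.908

t(1,0)=3.615 V=86.908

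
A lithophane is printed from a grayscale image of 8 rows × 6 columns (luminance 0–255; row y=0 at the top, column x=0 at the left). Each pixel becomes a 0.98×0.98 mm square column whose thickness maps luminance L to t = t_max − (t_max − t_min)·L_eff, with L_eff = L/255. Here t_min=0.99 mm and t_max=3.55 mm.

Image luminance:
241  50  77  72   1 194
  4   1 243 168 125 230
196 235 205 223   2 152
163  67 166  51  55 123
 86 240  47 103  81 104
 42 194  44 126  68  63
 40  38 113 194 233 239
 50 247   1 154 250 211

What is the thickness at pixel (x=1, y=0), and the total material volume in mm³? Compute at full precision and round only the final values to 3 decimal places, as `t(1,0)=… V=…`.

span = t_max - t_min = 3.55 - 0.99 = 2.560
L(1,0) = 50, L_eff = 50/255 = 0.196078
t(1,0) = 3.55 - 2.560·0.196078 = 3.048
Σt over all 8·6 pixels = 233844/2125 ≈ 110.0442353
V = pitch²·Σt = 0.98²·233844/2125 = 105.686

t(1,0)=3.048 V=105.686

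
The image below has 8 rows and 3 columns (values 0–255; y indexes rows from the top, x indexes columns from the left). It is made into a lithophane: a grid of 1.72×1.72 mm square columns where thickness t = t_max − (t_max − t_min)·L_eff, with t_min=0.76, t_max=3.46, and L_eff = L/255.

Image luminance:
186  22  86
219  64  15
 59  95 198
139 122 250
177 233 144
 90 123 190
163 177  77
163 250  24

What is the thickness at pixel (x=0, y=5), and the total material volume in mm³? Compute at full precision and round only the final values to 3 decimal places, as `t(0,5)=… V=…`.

span = t_max - t_min = 3.46 - 0.76 = 2.700
L(0,5) = 90, L_eff = 90/255 = 0.352941
t(0,5) = 3.46 - 2.700·0.352941 = 2.507
Σt over all 8·3 pixels = 4119/85 ≈ 48.4588235
V = pitch²·Σt = 1.72²·4119/85 = 143.361

t(0,5)=2.507 V=143.361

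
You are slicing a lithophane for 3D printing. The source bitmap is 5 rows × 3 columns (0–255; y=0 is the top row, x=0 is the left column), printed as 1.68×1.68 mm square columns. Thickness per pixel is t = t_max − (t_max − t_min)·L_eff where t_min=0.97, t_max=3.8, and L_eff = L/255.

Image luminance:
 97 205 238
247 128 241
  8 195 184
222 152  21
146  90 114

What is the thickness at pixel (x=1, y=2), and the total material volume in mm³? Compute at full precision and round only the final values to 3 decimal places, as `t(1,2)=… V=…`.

t(1,2)=1.636 V=89.210

span = t_max - t_min = 3.8 - 0.97 = 2.830
L(1,2) = 195, L_eff = 195/255 = 0.764706
t(1,2) = 3.8 - 2.830·0.764706 = 1.636
Σt over all 5·3 pixels = 201499/6375 ≈ 31.6076863
V = pitch²·Σt = 1.68²·201499/6375 = 89.210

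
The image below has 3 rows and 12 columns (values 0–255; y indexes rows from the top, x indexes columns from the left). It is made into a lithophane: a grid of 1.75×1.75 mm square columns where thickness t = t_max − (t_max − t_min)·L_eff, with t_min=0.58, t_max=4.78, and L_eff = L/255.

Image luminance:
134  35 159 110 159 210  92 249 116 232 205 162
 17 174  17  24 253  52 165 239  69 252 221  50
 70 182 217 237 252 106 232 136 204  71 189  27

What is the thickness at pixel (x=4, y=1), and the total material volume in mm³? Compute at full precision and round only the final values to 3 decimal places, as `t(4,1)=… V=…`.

t(4,1)=0.613 V=258.698

span = t_max - t_min = 4.78 - 0.58 = 4.200
L(4,1) = 253, L_eff = 253/255 = 0.992157
t(4,1) = 4.78 - 4.200·0.992157 = 0.613
Σt over all 3·12 pixels = 35901/425 ≈ 84.4729412
V = pitch²·Σt = 1.75²·35901/425 = 258.698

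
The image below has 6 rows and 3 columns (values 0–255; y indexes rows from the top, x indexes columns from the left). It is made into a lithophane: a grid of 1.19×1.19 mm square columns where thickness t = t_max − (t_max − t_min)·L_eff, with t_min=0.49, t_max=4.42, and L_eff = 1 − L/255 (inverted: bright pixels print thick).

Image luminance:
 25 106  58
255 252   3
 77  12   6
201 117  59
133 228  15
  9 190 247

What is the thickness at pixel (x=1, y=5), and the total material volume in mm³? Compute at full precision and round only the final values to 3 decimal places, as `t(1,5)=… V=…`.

span = t_max - t_min = 4.42 - 0.49 = 3.930
L(1,5) = 190, L_eff = 1 - 190/255 = 0.254902 (inverted)
t(1,5) = 4.42 - 3.930·0.254902 = 3.418
Σt over all 6·3 pixels = 336053/8500 ≈ 39.5356471
V = pitch²·Σt = 1.19²·336053/8500 = 55.986

t(1,5)=3.418 V=55.986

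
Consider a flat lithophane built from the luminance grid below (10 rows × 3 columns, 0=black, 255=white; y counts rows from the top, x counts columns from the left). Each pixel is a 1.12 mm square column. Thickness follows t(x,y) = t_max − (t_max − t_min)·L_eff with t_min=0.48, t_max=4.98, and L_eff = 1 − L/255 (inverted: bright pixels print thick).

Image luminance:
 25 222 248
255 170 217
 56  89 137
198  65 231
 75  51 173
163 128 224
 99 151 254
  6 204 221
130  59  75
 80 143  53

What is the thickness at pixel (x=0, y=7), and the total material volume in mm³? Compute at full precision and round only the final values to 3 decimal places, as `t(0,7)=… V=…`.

t(0,7)=0.586 V=111.081

span = t_max - t_min = 4.98 - 0.48 = 4.500
L(0,7) = 6, L_eff = 1 - 6/255 = 0.976471 (inverted)
t(0,7) = 4.98 - 4.500·0.976471 = 0.586
Σt over all 10·3 pixels = 7527/85 ≈ 88.5529412
V = pitch²·Σt = 1.12²·7527/85 = 111.081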